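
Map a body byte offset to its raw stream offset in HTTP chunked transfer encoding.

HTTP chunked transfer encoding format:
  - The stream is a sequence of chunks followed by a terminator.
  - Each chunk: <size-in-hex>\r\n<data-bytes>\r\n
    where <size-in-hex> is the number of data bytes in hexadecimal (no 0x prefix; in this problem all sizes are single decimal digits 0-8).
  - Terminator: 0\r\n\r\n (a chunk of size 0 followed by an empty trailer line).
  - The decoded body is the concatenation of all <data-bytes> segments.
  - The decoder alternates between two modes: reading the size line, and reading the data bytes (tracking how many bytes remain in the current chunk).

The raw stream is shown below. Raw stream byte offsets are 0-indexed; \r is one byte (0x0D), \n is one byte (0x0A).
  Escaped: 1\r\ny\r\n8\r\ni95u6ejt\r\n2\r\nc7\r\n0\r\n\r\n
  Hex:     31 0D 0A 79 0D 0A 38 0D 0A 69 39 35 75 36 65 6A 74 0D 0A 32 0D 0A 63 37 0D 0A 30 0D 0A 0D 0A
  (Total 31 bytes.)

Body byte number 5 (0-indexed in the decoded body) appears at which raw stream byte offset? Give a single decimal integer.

Chunk 1: stream[0..1]='1' size=0x1=1, data at stream[3..4]='y' -> body[0..1], body so far='y'
Chunk 2: stream[6..7]='8' size=0x8=8, data at stream[9..17]='i95u6ejt' -> body[1..9], body so far='yi95u6ejt'
Chunk 3: stream[19..20]='2' size=0x2=2, data at stream[22..24]='c7' -> body[9..11], body so far='yi95u6ejtc7'
Chunk 4: stream[26..27]='0' size=0 (terminator). Final body='yi95u6ejtc7' (11 bytes)
Body byte 5 at stream offset 13

Answer: 13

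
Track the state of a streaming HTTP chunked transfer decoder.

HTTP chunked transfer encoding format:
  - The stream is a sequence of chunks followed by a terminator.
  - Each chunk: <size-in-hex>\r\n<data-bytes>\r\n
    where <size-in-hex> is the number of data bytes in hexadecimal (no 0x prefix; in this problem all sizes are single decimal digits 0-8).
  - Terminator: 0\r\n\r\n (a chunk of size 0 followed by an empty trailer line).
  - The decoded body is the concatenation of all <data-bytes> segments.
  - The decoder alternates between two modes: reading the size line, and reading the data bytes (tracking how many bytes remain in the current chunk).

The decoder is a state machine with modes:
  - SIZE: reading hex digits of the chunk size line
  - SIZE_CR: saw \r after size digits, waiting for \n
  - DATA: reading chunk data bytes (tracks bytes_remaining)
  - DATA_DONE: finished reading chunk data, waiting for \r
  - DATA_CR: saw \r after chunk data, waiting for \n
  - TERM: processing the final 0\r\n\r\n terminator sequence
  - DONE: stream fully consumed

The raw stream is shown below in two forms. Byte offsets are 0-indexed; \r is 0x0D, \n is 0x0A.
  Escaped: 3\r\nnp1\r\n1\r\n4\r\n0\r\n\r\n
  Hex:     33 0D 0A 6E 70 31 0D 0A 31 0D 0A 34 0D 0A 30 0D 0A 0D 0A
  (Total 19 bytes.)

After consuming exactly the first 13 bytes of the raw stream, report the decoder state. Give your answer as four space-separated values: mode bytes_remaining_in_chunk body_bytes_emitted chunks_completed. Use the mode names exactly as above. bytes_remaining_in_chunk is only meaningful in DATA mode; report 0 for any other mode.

Answer: DATA_CR 0 4 1

Derivation:
Byte 0 = '3': mode=SIZE remaining=0 emitted=0 chunks_done=0
Byte 1 = 0x0D: mode=SIZE_CR remaining=0 emitted=0 chunks_done=0
Byte 2 = 0x0A: mode=DATA remaining=3 emitted=0 chunks_done=0
Byte 3 = 'n': mode=DATA remaining=2 emitted=1 chunks_done=0
Byte 4 = 'p': mode=DATA remaining=1 emitted=2 chunks_done=0
Byte 5 = '1': mode=DATA_DONE remaining=0 emitted=3 chunks_done=0
Byte 6 = 0x0D: mode=DATA_CR remaining=0 emitted=3 chunks_done=0
Byte 7 = 0x0A: mode=SIZE remaining=0 emitted=3 chunks_done=1
Byte 8 = '1': mode=SIZE remaining=0 emitted=3 chunks_done=1
Byte 9 = 0x0D: mode=SIZE_CR remaining=0 emitted=3 chunks_done=1
Byte 10 = 0x0A: mode=DATA remaining=1 emitted=3 chunks_done=1
Byte 11 = '4': mode=DATA_DONE remaining=0 emitted=4 chunks_done=1
Byte 12 = 0x0D: mode=DATA_CR remaining=0 emitted=4 chunks_done=1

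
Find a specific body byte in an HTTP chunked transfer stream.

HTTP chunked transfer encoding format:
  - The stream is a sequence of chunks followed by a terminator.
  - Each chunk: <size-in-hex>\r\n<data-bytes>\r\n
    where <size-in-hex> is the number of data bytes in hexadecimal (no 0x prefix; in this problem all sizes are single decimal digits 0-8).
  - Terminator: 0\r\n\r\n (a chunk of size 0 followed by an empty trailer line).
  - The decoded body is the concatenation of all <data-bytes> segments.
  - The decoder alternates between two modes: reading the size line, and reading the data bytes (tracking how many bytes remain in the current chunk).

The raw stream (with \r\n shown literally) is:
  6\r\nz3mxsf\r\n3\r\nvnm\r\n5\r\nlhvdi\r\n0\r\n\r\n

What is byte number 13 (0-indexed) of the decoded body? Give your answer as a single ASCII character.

Answer: i

Derivation:
Chunk 1: stream[0..1]='6' size=0x6=6, data at stream[3..9]='z3mxsf' -> body[0..6], body so far='z3mxsf'
Chunk 2: stream[11..12]='3' size=0x3=3, data at stream[14..17]='vnm' -> body[6..9], body so far='z3mxsfvnm'
Chunk 3: stream[19..20]='5' size=0x5=5, data at stream[22..27]='lhvdi' -> body[9..14], body so far='z3mxsfvnmlhvdi'
Chunk 4: stream[29..30]='0' size=0 (terminator). Final body='z3mxsfvnmlhvdi' (14 bytes)
Body byte 13 = 'i'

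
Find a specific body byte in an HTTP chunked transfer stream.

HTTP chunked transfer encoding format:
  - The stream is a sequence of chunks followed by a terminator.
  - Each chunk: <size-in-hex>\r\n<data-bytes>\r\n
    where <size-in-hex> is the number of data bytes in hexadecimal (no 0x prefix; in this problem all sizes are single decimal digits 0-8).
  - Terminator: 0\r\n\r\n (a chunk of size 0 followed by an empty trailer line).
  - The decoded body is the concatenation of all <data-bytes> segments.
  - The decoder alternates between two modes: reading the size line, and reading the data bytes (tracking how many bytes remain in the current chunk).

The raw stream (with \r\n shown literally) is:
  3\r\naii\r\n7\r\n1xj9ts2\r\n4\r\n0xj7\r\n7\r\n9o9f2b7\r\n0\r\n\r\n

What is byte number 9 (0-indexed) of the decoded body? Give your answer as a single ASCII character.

Chunk 1: stream[0..1]='3' size=0x3=3, data at stream[3..6]='aii' -> body[0..3], body so far='aii'
Chunk 2: stream[8..9]='7' size=0x7=7, data at stream[11..18]='1xj9ts2' -> body[3..10], body so far='aii1xj9ts2'
Chunk 3: stream[20..21]='4' size=0x4=4, data at stream[23..27]='0xj7' -> body[10..14], body so far='aii1xj9ts20xj7'
Chunk 4: stream[29..30]='7' size=0x7=7, data at stream[32..39]='9o9f2b7' -> body[14..21], body so far='aii1xj9ts20xj79o9f2b7'
Chunk 5: stream[41..42]='0' size=0 (terminator). Final body='aii1xj9ts20xj79o9f2b7' (21 bytes)
Body byte 9 = '2'

Answer: 2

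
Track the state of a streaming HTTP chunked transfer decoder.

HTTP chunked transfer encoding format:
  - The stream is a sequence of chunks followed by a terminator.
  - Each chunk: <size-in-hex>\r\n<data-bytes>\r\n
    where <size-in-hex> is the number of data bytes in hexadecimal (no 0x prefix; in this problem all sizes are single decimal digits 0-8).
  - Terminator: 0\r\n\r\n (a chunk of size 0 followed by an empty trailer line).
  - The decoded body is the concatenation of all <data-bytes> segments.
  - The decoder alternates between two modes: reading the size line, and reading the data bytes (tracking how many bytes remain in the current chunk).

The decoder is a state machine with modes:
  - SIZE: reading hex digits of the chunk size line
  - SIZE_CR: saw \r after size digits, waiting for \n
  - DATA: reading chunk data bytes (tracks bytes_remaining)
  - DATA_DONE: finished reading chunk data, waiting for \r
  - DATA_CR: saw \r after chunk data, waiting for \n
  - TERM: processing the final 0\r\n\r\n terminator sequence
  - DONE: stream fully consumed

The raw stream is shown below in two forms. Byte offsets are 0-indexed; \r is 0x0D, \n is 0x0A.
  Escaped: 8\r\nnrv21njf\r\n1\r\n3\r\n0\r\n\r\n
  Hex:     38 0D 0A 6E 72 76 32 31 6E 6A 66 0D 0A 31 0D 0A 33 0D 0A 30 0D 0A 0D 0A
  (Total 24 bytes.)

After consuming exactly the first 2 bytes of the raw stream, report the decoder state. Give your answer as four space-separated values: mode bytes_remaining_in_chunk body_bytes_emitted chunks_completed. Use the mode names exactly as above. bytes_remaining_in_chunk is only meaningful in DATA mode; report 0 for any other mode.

Byte 0 = '8': mode=SIZE remaining=0 emitted=0 chunks_done=0
Byte 1 = 0x0D: mode=SIZE_CR remaining=0 emitted=0 chunks_done=0

Answer: SIZE_CR 0 0 0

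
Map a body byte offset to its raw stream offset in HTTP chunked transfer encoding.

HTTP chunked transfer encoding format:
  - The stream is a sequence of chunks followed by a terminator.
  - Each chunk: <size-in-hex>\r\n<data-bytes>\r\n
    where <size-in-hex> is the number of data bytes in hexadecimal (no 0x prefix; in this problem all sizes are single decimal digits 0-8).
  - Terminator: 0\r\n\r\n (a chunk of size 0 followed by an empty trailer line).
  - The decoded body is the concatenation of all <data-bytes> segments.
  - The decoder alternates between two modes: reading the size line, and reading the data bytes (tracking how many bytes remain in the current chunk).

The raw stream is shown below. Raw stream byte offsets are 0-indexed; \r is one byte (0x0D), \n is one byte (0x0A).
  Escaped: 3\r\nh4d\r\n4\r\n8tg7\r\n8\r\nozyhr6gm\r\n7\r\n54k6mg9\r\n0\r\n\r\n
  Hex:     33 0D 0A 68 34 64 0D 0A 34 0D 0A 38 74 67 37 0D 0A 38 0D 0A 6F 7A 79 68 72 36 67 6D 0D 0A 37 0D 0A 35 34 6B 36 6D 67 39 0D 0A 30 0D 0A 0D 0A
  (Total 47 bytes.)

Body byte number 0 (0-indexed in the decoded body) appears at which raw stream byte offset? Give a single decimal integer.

Chunk 1: stream[0..1]='3' size=0x3=3, data at stream[3..6]='h4d' -> body[0..3], body so far='h4d'
Chunk 2: stream[8..9]='4' size=0x4=4, data at stream[11..15]='8tg7' -> body[3..7], body so far='h4d8tg7'
Chunk 3: stream[17..18]='8' size=0x8=8, data at stream[20..28]='ozyhr6gm' -> body[7..15], body so far='h4d8tg7ozyhr6gm'
Chunk 4: stream[30..31]='7' size=0x7=7, data at stream[33..40]='54k6mg9' -> body[15..22], body so far='h4d8tg7ozyhr6gm54k6mg9'
Chunk 5: stream[42..43]='0' size=0 (terminator). Final body='h4d8tg7ozyhr6gm54k6mg9' (22 bytes)
Body byte 0 at stream offset 3

Answer: 3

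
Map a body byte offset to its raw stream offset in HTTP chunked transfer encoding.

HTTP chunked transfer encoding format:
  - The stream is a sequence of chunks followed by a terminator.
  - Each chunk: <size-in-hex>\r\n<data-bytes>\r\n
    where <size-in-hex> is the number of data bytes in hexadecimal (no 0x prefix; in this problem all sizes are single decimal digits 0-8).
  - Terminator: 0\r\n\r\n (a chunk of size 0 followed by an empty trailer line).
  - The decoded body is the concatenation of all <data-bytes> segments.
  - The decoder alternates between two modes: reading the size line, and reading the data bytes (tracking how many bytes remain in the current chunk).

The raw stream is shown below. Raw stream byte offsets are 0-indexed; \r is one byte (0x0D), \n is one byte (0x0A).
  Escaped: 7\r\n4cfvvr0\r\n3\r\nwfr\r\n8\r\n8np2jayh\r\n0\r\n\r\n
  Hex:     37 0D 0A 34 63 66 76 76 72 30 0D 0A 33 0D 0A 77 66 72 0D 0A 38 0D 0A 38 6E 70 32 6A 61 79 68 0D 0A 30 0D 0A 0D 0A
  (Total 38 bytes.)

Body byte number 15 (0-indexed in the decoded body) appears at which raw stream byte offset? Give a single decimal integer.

Chunk 1: stream[0..1]='7' size=0x7=7, data at stream[3..10]='4cfvvr0' -> body[0..7], body so far='4cfvvr0'
Chunk 2: stream[12..13]='3' size=0x3=3, data at stream[15..18]='wfr' -> body[7..10], body so far='4cfvvr0wfr'
Chunk 3: stream[20..21]='8' size=0x8=8, data at stream[23..31]='8np2jayh' -> body[10..18], body so far='4cfvvr0wfr8np2jayh'
Chunk 4: stream[33..34]='0' size=0 (terminator). Final body='4cfvvr0wfr8np2jayh' (18 bytes)
Body byte 15 at stream offset 28

Answer: 28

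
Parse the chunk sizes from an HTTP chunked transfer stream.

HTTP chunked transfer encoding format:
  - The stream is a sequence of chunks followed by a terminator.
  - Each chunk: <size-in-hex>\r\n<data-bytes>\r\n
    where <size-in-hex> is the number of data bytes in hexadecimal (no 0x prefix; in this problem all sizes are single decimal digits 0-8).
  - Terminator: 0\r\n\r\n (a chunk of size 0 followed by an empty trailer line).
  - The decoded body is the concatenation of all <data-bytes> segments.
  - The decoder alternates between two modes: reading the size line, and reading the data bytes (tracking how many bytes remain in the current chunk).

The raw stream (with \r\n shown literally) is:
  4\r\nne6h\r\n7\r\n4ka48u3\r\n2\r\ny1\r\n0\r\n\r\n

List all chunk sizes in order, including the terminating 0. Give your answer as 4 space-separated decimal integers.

Answer: 4 7 2 0

Derivation:
Chunk 1: stream[0..1]='4' size=0x4=4, data at stream[3..7]='ne6h' -> body[0..4], body so far='ne6h'
Chunk 2: stream[9..10]='7' size=0x7=7, data at stream[12..19]='4ka48u3' -> body[4..11], body so far='ne6h4ka48u3'
Chunk 3: stream[21..22]='2' size=0x2=2, data at stream[24..26]='y1' -> body[11..13], body so far='ne6h4ka48u3y1'
Chunk 4: stream[28..29]='0' size=0 (terminator). Final body='ne6h4ka48u3y1' (13 bytes)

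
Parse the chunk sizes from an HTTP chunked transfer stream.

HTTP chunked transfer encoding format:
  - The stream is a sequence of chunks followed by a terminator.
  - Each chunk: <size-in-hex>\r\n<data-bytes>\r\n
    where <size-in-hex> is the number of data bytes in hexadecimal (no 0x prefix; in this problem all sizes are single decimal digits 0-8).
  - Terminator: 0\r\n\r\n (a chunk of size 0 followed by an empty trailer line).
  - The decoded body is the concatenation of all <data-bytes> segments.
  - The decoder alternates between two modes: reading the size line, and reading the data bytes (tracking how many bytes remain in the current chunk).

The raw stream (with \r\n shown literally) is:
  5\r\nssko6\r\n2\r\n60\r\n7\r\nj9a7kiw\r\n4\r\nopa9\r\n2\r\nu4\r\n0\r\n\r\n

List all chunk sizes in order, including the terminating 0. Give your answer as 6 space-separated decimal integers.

Answer: 5 2 7 4 2 0

Derivation:
Chunk 1: stream[0..1]='5' size=0x5=5, data at stream[3..8]='ssko6' -> body[0..5], body so far='ssko6'
Chunk 2: stream[10..11]='2' size=0x2=2, data at stream[13..15]='60' -> body[5..7], body so far='ssko660'
Chunk 3: stream[17..18]='7' size=0x7=7, data at stream[20..27]='j9a7kiw' -> body[7..14], body so far='ssko660j9a7kiw'
Chunk 4: stream[29..30]='4' size=0x4=4, data at stream[32..36]='opa9' -> body[14..18], body so far='ssko660j9a7kiwopa9'
Chunk 5: stream[38..39]='2' size=0x2=2, data at stream[41..43]='u4' -> body[18..20], body so far='ssko660j9a7kiwopa9u4'
Chunk 6: stream[45..46]='0' size=0 (terminator). Final body='ssko660j9a7kiwopa9u4' (20 bytes)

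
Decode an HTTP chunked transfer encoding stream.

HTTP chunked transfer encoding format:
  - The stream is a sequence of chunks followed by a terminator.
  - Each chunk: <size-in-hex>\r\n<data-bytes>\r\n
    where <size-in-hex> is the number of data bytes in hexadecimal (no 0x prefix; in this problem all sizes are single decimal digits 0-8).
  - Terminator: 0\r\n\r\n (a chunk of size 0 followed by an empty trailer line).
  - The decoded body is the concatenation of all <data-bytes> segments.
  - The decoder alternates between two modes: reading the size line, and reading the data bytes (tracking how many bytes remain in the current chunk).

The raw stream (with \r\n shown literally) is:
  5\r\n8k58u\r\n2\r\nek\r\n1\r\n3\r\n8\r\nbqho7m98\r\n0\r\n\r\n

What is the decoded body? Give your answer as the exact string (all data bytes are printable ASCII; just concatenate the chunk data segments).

Answer: 8k58uek3bqho7m98

Derivation:
Chunk 1: stream[0..1]='5' size=0x5=5, data at stream[3..8]='8k58u' -> body[0..5], body so far='8k58u'
Chunk 2: stream[10..11]='2' size=0x2=2, data at stream[13..15]='ek' -> body[5..7], body so far='8k58uek'
Chunk 3: stream[17..18]='1' size=0x1=1, data at stream[20..21]='3' -> body[7..8], body so far='8k58uek3'
Chunk 4: stream[23..24]='8' size=0x8=8, data at stream[26..34]='bqho7m98' -> body[8..16], body so far='8k58uek3bqho7m98'
Chunk 5: stream[36..37]='0' size=0 (terminator). Final body='8k58uek3bqho7m98' (16 bytes)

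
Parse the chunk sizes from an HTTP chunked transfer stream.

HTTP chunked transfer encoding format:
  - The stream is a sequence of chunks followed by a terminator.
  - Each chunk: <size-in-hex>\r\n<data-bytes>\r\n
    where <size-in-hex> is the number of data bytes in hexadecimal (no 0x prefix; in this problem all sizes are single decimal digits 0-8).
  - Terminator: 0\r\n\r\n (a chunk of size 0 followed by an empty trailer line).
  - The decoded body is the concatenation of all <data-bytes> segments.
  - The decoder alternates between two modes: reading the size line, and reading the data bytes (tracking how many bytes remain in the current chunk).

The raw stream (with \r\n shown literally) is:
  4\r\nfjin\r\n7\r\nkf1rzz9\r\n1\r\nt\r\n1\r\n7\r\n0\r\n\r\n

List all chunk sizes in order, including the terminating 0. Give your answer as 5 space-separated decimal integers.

Chunk 1: stream[0..1]='4' size=0x4=4, data at stream[3..7]='fjin' -> body[0..4], body so far='fjin'
Chunk 2: stream[9..10]='7' size=0x7=7, data at stream[12..19]='kf1rzz9' -> body[4..11], body so far='fjinkf1rzz9'
Chunk 3: stream[21..22]='1' size=0x1=1, data at stream[24..25]='t' -> body[11..12], body so far='fjinkf1rzz9t'
Chunk 4: stream[27..28]='1' size=0x1=1, data at stream[30..31]='7' -> body[12..13], body so far='fjinkf1rzz9t7'
Chunk 5: stream[33..34]='0' size=0 (terminator). Final body='fjinkf1rzz9t7' (13 bytes)

Answer: 4 7 1 1 0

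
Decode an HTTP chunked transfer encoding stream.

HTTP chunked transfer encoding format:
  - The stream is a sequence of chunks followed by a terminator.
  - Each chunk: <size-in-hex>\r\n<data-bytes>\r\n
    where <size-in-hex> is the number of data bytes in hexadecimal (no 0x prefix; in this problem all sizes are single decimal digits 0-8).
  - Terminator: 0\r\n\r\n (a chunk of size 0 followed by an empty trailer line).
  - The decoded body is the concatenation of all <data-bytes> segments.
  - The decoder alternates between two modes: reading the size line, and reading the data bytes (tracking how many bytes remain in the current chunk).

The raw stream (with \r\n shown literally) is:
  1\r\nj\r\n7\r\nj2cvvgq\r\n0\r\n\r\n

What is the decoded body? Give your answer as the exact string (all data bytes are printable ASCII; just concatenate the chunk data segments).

Chunk 1: stream[0..1]='1' size=0x1=1, data at stream[3..4]='j' -> body[0..1], body so far='j'
Chunk 2: stream[6..7]='7' size=0x7=7, data at stream[9..16]='j2cvvgq' -> body[1..8], body so far='jj2cvvgq'
Chunk 3: stream[18..19]='0' size=0 (terminator). Final body='jj2cvvgq' (8 bytes)

Answer: jj2cvvgq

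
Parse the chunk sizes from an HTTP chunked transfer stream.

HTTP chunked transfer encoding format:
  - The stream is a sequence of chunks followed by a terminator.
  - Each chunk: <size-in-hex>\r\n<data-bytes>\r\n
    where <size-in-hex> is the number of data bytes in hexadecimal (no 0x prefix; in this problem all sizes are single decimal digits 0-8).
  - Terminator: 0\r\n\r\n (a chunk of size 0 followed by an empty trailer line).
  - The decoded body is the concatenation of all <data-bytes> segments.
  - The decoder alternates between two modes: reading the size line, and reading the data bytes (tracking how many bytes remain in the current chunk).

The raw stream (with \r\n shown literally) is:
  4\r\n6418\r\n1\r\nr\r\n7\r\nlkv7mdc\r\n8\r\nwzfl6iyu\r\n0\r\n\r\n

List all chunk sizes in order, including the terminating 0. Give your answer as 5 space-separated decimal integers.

Answer: 4 1 7 8 0

Derivation:
Chunk 1: stream[0..1]='4' size=0x4=4, data at stream[3..7]='6418' -> body[0..4], body so far='6418'
Chunk 2: stream[9..10]='1' size=0x1=1, data at stream[12..13]='r' -> body[4..5], body so far='6418r'
Chunk 3: stream[15..16]='7' size=0x7=7, data at stream[18..25]='lkv7mdc' -> body[5..12], body so far='6418rlkv7mdc'
Chunk 4: stream[27..28]='8' size=0x8=8, data at stream[30..38]='wzfl6iyu' -> body[12..20], body so far='6418rlkv7mdcwzfl6iyu'
Chunk 5: stream[40..41]='0' size=0 (terminator). Final body='6418rlkv7mdcwzfl6iyu' (20 bytes)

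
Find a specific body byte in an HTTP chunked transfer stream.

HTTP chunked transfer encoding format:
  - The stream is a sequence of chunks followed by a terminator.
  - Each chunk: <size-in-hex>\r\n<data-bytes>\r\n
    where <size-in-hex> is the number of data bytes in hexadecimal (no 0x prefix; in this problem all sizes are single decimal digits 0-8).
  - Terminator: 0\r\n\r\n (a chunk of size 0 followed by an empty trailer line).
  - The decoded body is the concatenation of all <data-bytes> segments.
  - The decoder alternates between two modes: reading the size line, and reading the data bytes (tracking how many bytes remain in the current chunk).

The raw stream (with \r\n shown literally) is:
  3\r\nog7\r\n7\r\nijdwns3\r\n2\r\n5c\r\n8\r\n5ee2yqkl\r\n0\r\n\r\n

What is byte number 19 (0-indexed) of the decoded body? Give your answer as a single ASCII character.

Answer: l

Derivation:
Chunk 1: stream[0..1]='3' size=0x3=3, data at stream[3..6]='og7' -> body[0..3], body so far='og7'
Chunk 2: stream[8..9]='7' size=0x7=7, data at stream[11..18]='ijdwns3' -> body[3..10], body so far='og7ijdwns3'
Chunk 3: stream[20..21]='2' size=0x2=2, data at stream[23..25]='5c' -> body[10..12], body so far='og7ijdwns35c'
Chunk 4: stream[27..28]='8' size=0x8=8, data at stream[30..38]='5ee2yqkl' -> body[12..20], body so far='og7ijdwns35c5ee2yqkl'
Chunk 5: stream[40..41]='0' size=0 (terminator). Final body='og7ijdwns35c5ee2yqkl' (20 bytes)
Body byte 19 = 'l'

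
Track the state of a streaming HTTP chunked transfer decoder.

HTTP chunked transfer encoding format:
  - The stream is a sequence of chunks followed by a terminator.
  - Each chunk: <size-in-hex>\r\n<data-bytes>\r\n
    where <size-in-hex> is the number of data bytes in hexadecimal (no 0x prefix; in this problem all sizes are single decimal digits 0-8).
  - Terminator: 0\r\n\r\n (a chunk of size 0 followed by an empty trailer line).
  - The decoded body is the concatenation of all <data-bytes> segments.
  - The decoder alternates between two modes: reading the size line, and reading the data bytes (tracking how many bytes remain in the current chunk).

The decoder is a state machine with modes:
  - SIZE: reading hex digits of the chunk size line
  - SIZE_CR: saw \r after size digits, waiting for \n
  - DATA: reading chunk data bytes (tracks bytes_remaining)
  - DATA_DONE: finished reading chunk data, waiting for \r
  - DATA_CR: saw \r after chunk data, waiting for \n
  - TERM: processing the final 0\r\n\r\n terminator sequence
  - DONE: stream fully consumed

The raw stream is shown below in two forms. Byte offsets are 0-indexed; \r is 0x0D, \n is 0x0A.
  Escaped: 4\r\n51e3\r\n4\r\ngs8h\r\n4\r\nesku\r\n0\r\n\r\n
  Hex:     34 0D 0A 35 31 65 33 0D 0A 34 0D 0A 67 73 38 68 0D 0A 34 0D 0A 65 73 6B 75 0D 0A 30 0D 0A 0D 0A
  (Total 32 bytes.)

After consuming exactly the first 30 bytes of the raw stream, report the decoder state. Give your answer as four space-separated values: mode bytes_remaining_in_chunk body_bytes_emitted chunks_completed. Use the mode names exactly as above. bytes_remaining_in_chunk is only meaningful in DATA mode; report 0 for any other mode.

Byte 0 = '4': mode=SIZE remaining=0 emitted=0 chunks_done=0
Byte 1 = 0x0D: mode=SIZE_CR remaining=0 emitted=0 chunks_done=0
Byte 2 = 0x0A: mode=DATA remaining=4 emitted=0 chunks_done=0
Byte 3 = '5': mode=DATA remaining=3 emitted=1 chunks_done=0
Byte 4 = '1': mode=DATA remaining=2 emitted=2 chunks_done=0
Byte 5 = 'e': mode=DATA remaining=1 emitted=3 chunks_done=0
Byte 6 = '3': mode=DATA_DONE remaining=0 emitted=4 chunks_done=0
Byte 7 = 0x0D: mode=DATA_CR remaining=0 emitted=4 chunks_done=0
Byte 8 = 0x0A: mode=SIZE remaining=0 emitted=4 chunks_done=1
Byte 9 = '4': mode=SIZE remaining=0 emitted=4 chunks_done=1
Byte 10 = 0x0D: mode=SIZE_CR remaining=0 emitted=4 chunks_done=1
Byte 11 = 0x0A: mode=DATA remaining=4 emitted=4 chunks_done=1
Byte 12 = 'g': mode=DATA remaining=3 emitted=5 chunks_done=1
Byte 13 = 's': mode=DATA remaining=2 emitted=6 chunks_done=1
Byte 14 = '8': mode=DATA remaining=1 emitted=7 chunks_done=1
Byte 15 = 'h': mode=DATA_DONE remaining=0 emitted=8 chunks_done=1
Byte 16 = 0x0D: mode=DATA_CR remaining=0 emitted=8 chunks_done=1
Byte 17 = 0x0A: mode=SIZE remaining=0 emitted=8 chunks_done=2
Byte 18 = '4': mode=SIZE remaining=0 emitted=8 chunks_done=2
Byte 19 = 0x0D: mode=SIZE_CR remaining=0 emitted=8 chunks_done=2
Byte 20 = 0x0A: mode=DATA remaining=4 emitted=8 chunks_done=2
Byte 21 = 'e': mode=DATA remaining=3 emitted=9 chunks_done=2
Byte 22 = 's': mode=DATA remaining=2 emitted=10 chunks_done=2
Byte 23 = 'k': mode=DATA remaining=1 emitted=11 chunks_done=2
Byte 24 = 'u': mode=DATA_DONE remaining=0 emitted=12 chunks_done=2
Byte 25 = 0x0D: mode=DATA_CR remaining=0 emitted=12 chunks_done=2
Byte 26 = 0x0A: mode=SIZE remaining=0 emitted=12 chunks_done=3
Byte 27 = '0': mode=SIZE remaining=0 emitted=12 chunks_done=3
Byte 28 = 0x0D: mode=SIZE_CR remaining=0 emitted=12 chunks_done=3
Byte 29 = 0x0A: mode=TERM remaining=0 emitted=12 chunks_done=3

Answer: TERM 0 12 3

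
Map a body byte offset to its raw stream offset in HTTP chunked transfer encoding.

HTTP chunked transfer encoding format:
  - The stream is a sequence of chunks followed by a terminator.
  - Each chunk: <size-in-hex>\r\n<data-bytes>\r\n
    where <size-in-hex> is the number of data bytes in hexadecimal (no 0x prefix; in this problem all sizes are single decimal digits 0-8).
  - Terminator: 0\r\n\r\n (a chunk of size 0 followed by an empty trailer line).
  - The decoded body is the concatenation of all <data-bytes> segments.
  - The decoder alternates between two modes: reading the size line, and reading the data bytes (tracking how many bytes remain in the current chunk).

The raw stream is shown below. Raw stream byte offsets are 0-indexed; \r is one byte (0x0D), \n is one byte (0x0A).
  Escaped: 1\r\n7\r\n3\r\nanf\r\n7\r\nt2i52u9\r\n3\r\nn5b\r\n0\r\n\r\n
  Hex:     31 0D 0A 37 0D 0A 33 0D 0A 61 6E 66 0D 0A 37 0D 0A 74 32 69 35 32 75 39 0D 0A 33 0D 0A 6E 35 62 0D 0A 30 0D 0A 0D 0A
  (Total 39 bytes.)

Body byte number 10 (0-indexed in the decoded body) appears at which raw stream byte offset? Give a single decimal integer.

Answer: 23

Derivation:
Chunk 1: stream[0..1]='1' size=0x1=1, data at stream[3..4]='7' -> body[0..1], body so far='7'
Chunk 2: stream[6..7]='3' size=0x3=3, data at stream[9..12]='anf' -> body[1..4], body so far='7anf'
Chunk 3: stream[14..15]='7' size=0x7=7, data at stream[17..24]='t2i52u9' -> body[4..11], body so far='7anft2i52u9'
Chunk 4: stream[26..27]='3' size=0x3=3, data at stream[29..32]='n5b' -> body[11..14], body so far='7anft2i52u9n5b'
Chunk 5: stream[34..35]='0' size=0 (terminator). Final body='7anft2i52u9n5b' (14 bytes)
Body byte 10 at stream offset 23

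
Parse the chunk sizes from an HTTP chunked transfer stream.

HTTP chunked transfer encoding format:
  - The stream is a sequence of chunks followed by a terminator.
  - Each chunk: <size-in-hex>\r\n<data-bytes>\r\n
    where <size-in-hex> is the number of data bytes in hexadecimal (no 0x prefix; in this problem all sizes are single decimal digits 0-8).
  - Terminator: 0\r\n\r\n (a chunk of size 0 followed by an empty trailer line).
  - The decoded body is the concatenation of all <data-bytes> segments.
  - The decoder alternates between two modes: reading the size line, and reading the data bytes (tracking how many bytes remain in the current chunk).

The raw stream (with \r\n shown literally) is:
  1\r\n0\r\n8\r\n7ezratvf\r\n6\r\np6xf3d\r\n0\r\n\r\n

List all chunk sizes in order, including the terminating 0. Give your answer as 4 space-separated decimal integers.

Answer: 1 8 6 0

Derivation:
Chunk 1: stream[0..1]='1' size=0x1=1, data at stream[3..4]='0' -> body[0..1], body so far='0'
Chunk 2: stream[6..7]='8' size=0x8=8, data at stream[9..17]='7ezratvf' -> body[1..9], body so far='07ezratvf'
Chunk 3: stream[19..20]='6' size=0x6=6, data at stream[22..28]='p6xf3d' -> body[9..15], body so far='07ezratvfp6xf3d'
Chunk 4: stream[30..31]='0' size=0 (terminator). Final body='07ezratvfp6xf3d' (15 bytes)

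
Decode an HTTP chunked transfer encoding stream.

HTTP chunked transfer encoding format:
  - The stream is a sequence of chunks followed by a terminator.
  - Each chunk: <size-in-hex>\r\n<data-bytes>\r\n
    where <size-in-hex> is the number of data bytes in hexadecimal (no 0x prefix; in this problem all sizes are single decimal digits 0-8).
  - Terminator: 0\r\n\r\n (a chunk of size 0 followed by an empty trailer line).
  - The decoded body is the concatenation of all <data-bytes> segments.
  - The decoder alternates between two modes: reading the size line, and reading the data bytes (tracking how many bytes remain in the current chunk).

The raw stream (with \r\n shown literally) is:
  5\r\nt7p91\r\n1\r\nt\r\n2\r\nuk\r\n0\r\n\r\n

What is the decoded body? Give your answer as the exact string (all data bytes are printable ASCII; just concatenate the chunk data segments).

Answer: t7p91tuk

Derivation:
Chunk 1: stream[0..1]='5' size=0x5=5, data at stream[3..8]='t7p91' -> body[0..5], body so far='t7p91'
Chunk 2: stream[10..11]='1' size=0x1=1, data at stream[13..14]='t' -> body[5..6], body so far='t7p91t'
Chunk 3: stream[16..17]='2' size=0x2=2, data at stream[19..21]='uk' -> body[6..8], body so far='t7p91tuk'
Chunk 4: stream[23..24]='0' size=0 (terminator). Final body='t7p91tuk' (8 bytes)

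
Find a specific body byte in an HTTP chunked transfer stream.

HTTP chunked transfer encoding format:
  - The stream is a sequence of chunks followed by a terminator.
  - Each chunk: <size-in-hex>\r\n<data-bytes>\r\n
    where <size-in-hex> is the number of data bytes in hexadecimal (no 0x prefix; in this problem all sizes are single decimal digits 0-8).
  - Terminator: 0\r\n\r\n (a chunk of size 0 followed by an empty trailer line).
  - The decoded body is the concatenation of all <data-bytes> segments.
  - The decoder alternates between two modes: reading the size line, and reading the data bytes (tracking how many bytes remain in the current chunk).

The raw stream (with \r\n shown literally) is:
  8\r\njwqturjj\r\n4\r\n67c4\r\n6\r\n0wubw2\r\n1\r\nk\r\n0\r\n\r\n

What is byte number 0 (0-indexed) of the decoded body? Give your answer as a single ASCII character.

Chunk 1: stream[0..1]='8' size=0x8=8, data at stream[3..11]='jwqturjj' -> body[0..8], body so far='jwqturjj'
Chunk 2: stream[13..14]='4' size=0x4=4, data at stream[16..20]='67c4' -> body[8..12], body so far='jwqturjj67c4'
Chunk 3: stream[22..23]='6' size=0x6=6, data at stream[25..31]='0wubw2' -> body[12..18], body so far='jwqturjj67c40wubw2'
Chunk 4: stream[33..34]='1' size=0x1=1, data at stream[36..37]='k' -> body[18..19], body so far='jwqturjj67c40wubw2k'
Chunk 5: stream[39..40]='0' size=0 (terminator). Final body='jwqturjj67c40wubw2k' (19 bytes)
Body byte 0 = 'j'

Answer: j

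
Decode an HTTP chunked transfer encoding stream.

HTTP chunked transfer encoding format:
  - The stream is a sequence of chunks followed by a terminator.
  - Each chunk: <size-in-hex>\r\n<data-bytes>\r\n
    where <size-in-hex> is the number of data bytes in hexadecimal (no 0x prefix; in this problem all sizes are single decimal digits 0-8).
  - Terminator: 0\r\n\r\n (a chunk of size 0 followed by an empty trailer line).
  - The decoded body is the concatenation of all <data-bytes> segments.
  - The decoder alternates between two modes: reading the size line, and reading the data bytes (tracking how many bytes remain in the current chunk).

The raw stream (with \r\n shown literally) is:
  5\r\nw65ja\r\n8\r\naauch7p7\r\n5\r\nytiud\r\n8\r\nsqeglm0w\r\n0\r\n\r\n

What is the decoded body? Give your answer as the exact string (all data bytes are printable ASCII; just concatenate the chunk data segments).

Chunk 1: stream[0..1]='5' size=0x5=5, data at stream[3..8]='w65ja' -> body[0..5], body so far='w65ja'
Chunk 2: stream[10..11]='8' size=0x8=8, data at stream[13..21]='aauch7p7' -> body[5..13], body so far='w65jaaauch7p7'
Chunk 3: stream[23..24]='5' size=0x5=5, data at stream[26..31]='ytiud' -> body[13..18], body so far='w65jaaauch7p7ytiud'
Chunk 4: stream[33..34]='8' size=0x8=8, data at stream[36..44]='sqeglm0w' -> body[18..26], body so far='w65jaaauch7p7ytiudsqeglm0w'
Chunk 5: stream[46..47]='0' size=0 (terminator). Final body='w65jaaauch7p7ytiudsqeglm0w' (26 bytes)

Answer: w65jaaauch7p7ytiudsqeglm0w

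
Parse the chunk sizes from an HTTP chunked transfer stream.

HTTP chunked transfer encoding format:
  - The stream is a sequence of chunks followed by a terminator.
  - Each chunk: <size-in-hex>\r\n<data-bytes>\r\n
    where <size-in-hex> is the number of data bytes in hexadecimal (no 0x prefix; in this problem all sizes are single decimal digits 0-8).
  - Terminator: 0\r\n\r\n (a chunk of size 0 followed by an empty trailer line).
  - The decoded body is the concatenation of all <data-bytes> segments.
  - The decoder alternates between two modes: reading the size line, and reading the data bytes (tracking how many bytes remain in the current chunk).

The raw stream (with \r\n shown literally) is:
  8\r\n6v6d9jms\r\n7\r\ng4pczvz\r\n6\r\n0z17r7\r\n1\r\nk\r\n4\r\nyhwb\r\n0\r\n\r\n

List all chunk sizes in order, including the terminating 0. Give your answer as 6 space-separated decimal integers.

Answer: 8 7 6 1 4 0

Derivation:
Chunk 1: stream[0..1]='8' size=0x8=8, data at stream[3..11]='6v6d9jms' -> body[0..8], body so far='6v6d9jms'
Chunk 2: stream[13..14]='7' size=0x7=7, data at stream[16..23]='g4pczvz' -> body[8..15], body so far='6v6d9jmsg4pczvz'
Chunk 3: stream[25..26]='6' size=0x6=6, data at stream[28..34]='0z17r7' -> body[15..21], body so far='6v6d9jmsg4pczvz0z17r7'
Chunk 4: stream[36..37]='1' size=0x1=1, data at stream[39..40]='k' -> body[21..22], body so far='6v6d9jmsg4pczvz0z17r7k'
Chunk 5: stream[42..43]='4' size=0x4=4, data at stream[45..49]='yhwb' -> body[22..26], body so far='6v6d9jmsg4pczvz0z17r7kyhwb'
Chunk 6: stream[51..52]='0' size=0 (terminator). Final body='6v6d9jmsg4pczvz0z17r7kyhwb' (26 bytes)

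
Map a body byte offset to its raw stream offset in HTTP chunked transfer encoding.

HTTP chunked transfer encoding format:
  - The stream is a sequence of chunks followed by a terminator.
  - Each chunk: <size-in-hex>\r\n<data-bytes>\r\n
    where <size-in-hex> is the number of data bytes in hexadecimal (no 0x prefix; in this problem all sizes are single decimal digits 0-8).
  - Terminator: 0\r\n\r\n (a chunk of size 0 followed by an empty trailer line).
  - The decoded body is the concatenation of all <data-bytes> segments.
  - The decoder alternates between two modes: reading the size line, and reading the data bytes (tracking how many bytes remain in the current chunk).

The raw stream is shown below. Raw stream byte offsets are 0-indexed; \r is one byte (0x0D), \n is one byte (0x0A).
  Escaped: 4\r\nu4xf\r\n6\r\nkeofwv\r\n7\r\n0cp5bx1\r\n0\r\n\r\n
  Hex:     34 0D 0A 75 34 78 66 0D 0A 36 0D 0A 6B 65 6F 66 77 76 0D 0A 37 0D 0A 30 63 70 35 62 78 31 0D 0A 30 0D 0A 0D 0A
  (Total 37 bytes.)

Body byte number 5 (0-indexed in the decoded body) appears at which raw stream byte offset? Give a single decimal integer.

Chunk 1: stream[0..1]='4' size=0x4=4, data at stream[3..7]='u4xf' -> body[0..4], body so far='u4xf'
Chunk 2: stream[9..10]='6' size=0x6=6, data at stream[12..18]='keofwv' -> body[4..10], body so far='u4xfkeofwv'
Chunk 3: stream[20..21]='7' size=0x7=7, data at stream[23..30]='0cp5bx1' -> body[10..17], body so far='u4xfkeofwv0cp5bx1'
Chunk 4: stream[32..33]='0' size=0 (terminator). Final body='u4xfkeofwv0cp5bx1' (17 bytes)
Body byte 5 at stream offset 13

Answer: 13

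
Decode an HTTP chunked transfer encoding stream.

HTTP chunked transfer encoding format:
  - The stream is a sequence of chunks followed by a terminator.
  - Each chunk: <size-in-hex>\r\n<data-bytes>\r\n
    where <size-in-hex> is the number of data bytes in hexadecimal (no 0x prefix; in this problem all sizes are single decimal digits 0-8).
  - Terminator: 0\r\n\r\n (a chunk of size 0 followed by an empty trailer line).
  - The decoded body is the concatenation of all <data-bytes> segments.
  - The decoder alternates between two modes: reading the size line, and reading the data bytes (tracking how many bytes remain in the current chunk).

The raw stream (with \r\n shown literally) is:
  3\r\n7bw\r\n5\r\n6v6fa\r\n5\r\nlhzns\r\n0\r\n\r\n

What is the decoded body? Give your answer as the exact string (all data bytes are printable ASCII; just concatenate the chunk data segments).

Chunk 1: stream[0..1]='3' size=0x3=3, data at stream[3..6]='7bw' -> body[0..3], body so far='7bw'
Chunk 2: stream[8..9]='5' size=0x5=5, data at stream[11..16]='6v6fa' -> body[3..8], body so far='7bw6v6fa'
Chunk 3: stream[18..19]='5' size=0x5=5, data at stream[21..26]='lhzns' -> body[8..13], body so far='7bw6v6falhzns'
Chunk 4: stream[28..29]='0' size=0 (terminator). Final body='7bw6v6falhzns' (13 bytes)

Answer: 7bw6v6falhzns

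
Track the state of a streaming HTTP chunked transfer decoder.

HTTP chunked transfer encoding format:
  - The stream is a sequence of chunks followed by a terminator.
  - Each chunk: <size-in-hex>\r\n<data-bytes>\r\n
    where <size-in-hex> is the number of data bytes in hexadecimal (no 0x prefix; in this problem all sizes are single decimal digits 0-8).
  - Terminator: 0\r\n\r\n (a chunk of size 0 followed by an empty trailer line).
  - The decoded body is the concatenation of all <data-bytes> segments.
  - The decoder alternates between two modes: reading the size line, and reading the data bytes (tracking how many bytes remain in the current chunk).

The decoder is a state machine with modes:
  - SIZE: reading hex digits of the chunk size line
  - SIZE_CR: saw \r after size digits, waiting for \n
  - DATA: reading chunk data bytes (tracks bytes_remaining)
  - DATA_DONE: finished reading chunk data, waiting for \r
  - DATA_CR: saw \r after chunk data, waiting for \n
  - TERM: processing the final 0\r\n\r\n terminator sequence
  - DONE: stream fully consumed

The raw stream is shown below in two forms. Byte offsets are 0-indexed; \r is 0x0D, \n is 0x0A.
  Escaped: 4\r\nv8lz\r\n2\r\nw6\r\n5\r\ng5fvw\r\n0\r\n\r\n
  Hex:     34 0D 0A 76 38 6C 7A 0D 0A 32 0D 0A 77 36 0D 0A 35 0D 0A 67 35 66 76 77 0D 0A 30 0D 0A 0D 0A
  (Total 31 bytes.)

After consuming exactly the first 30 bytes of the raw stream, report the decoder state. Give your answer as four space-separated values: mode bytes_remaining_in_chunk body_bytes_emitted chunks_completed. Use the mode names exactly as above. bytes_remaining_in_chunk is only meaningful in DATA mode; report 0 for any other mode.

Byte 0 = '4': mode=SIZE remaining=0 emitted=0 chunks_done=0
Byte 1 = 0x0D: mode=SIZE_CR remaining=0 emitted=0 chunks_done=0
Byte 2 = 0x0A: mode=DATA remaining=4 emitted=0 chunks_done=0
Byte 3 = 'v': mode=DATA remaining=3 emitted=1 chunks_done=0
Byte 4 = '8': mode=DATA remaining=2 emitted=2 chunks_done=0
Byte 5 = 'l': mode=DATA remaining=1 emitted=3 chunks_done=0
Byte 6 = 'z': mode=DATA_DONE remaining=0 emitted=4 chunks_done=0
Byte 7 = 0x0D: mode=DATA_CR remaining=0 emitted=4 chunks_done=0
Byte 8 = 0x0A: mode=SIZE remaining=0 emitted=4 chunks_done=1
Byte 9 = '2': mode=SIZE remaining=0 emitted=4 chunks_done=1
Byte 10 = 0x0D: mode=SIZE_CR remaining=0 emitted=4 chunks_done=1
Byte 11 = 0x0A: mode=DATA remaining=2 emitted=4 chunks_done=1
Byte 12 = 'w': mode=DATA remaining=1 emitted=5 chunks_done=1
Byte 13 = '6': mode=DATA_DONE remaining=0 emitted=6 chunks_done=1
Byte 14 = 0x0D: mode=DATA_CR remaining=0 emitted=6 chunks_done=1
Byte 15 = 0x0A: mode=SIZE remaining=0 emitted=6 chunks_done=2
Byte 16 = '5': mode=SIZE remaining=0 emitted=6 chunks_done=2
Byte 17 = 0x0D: mode=SIZE_CR remaining=0 emitted=6 chunks_done=2
Byte 18 = 0x0A: mode=DATA remaining=5 emitted=6 chunks_done=2
Byte 19 = 'g': mode=DATA remaining=4 emitted=7 chunks_done=2
Byte 20 = '5': mode=DATA remaining=3 emitted=8 chunks_done=2
Byte 21 = 'f': mode=DATA remaining=2 emitted=9 chunks_done=2
Byte 22 = 'v': mode=DATA remaining=1 emitted=10 chunks_done=2
Byte 23 = 'w': mode=DATA_DONE remaining=0 emitted=11 chunks_done=2
Byte 24 = 0x0D: mode=DATA_CR remaining=0 emitted=11 chunks_done=2
Byte 25 = 0x0A: mode=SIZE remaining=0 emitted=11 chunks_done=3
Byte 26 = '0': mode=SIZE remaining=0 emitted=11 chunks_done=3
Byte 27 = 0x0D: mode=SIZE_CR remaining=0 emitted=11 chunks_done=3
Byte 28 = 0x0A: mode=TERM remaining=0 emitted=11 chunks_done=3
Byte 29 = 0x0D: mode=TERM remaining=0 emitted=11 chunks_done=3

Answer: TERM 0 11 3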